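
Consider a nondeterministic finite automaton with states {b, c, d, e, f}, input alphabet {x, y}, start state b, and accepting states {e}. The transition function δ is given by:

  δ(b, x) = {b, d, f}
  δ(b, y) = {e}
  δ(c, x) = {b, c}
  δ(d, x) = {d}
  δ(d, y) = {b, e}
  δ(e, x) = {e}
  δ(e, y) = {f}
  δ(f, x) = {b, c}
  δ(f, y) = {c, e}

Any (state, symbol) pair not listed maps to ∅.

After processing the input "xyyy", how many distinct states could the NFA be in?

Start in {b}.
Read 'x': {b} → {b, d, f}.
Read 'y': {b, d, f} → {b, c, e}.
Read 'y': {b, c, e} → {e, f}.
Read 'y': {e, f} → {c, e, f}.
That set has 3 states.

3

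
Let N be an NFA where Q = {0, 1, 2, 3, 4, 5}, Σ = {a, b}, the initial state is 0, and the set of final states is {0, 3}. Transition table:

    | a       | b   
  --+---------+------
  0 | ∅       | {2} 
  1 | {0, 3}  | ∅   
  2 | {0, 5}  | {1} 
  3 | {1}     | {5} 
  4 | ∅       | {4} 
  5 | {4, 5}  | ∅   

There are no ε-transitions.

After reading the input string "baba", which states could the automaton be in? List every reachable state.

{0, 5}

Start in {0}.
Read 'b': {0} → {2}.
Read 'a': {2} → {0, 5}.
Read 'b': {0, 5} → {2}.
Read 'a': {2} → {0, 5}.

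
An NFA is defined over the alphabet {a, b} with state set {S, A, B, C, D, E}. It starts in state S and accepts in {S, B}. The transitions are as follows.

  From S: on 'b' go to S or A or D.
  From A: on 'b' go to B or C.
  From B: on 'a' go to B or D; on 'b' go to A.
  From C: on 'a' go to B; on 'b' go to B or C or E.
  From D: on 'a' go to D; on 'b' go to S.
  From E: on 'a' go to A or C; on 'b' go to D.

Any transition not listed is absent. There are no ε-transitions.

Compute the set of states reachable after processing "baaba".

∅

Start in {S}.
Read 'b': {S} → {S, A, D}.
Read 'a': {S, A, D} → {D}.
Read 'a': {D} → {D}.
Read 'b': {D} → {S}.
Read 'a': {S} → ∅.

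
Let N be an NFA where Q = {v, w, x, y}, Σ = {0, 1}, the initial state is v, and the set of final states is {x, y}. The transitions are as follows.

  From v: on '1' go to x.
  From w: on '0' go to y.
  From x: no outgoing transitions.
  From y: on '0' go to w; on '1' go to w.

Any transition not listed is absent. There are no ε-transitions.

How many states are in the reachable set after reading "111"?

0

Start in {v}.
Read '1': v→{x}; now {x}.
Read '1': x→∅; now ∅.
The set is empty and remains empty for the remaining 1 symbol.
That set has 0 states.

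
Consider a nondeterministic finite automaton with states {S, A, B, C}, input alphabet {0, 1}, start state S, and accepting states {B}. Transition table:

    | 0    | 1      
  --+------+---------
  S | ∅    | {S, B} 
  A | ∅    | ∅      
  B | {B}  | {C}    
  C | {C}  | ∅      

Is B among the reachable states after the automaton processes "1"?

Yes

Start in {S}.
Read '1': S→{S, B}; now {S, B}.
State B is in {S, B}.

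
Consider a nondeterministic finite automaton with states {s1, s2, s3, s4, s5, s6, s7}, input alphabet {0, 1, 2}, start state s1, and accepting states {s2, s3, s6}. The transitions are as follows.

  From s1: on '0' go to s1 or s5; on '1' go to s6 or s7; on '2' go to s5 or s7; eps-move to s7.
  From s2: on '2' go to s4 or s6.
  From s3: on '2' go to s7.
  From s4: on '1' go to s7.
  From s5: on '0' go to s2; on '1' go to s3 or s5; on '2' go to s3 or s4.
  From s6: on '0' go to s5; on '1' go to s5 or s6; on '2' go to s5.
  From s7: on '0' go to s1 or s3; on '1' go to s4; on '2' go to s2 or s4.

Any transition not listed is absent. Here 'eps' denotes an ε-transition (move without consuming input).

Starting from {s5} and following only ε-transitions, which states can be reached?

Begin with {s5}.
No ε-moves leave this set, so the closure equals the set itself.

{s5}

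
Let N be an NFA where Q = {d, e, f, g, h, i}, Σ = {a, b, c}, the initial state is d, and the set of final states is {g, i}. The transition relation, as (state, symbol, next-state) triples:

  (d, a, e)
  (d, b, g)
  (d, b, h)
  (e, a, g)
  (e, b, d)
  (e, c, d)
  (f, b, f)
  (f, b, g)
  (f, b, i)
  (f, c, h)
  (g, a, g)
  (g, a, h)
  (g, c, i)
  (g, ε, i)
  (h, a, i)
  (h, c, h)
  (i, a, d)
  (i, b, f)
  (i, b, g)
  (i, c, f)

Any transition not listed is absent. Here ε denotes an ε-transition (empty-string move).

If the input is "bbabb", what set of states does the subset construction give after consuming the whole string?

Start in {d}.
Read 'b': {d} → {g, h, i}.
Read 'b': {g, h, i} → {f, g, i}.
Read 'a': {f, g, i} → {d, g, h, i}.
Read 'b': {d, g, h, i} → {f, g, h, i}.
Read 'b': {f, g, h, i} → {f, g, i}.

{f, g, i}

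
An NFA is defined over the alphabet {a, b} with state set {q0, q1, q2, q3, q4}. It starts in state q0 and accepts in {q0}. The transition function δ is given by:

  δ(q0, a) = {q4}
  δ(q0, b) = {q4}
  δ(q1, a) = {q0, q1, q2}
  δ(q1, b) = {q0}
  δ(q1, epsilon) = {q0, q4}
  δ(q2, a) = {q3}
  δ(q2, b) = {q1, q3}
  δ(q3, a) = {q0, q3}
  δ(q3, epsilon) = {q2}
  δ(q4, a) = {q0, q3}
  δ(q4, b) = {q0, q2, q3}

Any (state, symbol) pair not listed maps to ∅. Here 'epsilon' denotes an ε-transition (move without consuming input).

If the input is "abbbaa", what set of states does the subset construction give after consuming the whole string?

Start in {q0}.
Read 'a': {q0} → {q4}.
Read 'b': {q4} → {q0, q2, q3}.
Read 'b': {q0, q2, q3} → {q0, q1, q2, q3, q4}.
Read 'b': {q0, q1, q2, q3, q4} → {q0, q1, q2, q3, q4}.
Read 'a': {q0, q1, q2, q3, q4} → {q0, q1, q2, q3, q4}.
Read 'a': {q0, q1, q2, q3, q4} → {q0, q1, q2, q3, q4}.

{q0, q1, q2, q3, q4}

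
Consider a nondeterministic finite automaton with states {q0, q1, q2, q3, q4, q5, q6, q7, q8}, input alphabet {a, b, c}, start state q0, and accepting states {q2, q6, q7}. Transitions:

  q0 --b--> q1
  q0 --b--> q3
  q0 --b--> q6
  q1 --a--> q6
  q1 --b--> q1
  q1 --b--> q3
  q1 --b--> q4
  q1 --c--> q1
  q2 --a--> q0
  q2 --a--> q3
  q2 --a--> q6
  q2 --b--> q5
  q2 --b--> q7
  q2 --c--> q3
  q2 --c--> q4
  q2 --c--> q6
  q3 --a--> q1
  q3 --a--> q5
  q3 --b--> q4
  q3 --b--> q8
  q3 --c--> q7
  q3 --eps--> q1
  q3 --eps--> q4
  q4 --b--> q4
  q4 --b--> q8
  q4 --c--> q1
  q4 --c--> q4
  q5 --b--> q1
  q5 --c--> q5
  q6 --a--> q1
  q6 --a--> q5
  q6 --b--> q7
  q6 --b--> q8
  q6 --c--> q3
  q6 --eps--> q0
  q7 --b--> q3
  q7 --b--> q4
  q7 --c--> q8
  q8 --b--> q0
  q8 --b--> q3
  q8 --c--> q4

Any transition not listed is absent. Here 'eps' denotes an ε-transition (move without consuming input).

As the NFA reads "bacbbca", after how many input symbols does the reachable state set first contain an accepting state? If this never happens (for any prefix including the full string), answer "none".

1

Start in {q0}.
Read 'b': {q0} → {q0, q1, q3, q4, q6}.
None of the earlier sets intersect F, but {q0, q1, q3, q4, q6} does.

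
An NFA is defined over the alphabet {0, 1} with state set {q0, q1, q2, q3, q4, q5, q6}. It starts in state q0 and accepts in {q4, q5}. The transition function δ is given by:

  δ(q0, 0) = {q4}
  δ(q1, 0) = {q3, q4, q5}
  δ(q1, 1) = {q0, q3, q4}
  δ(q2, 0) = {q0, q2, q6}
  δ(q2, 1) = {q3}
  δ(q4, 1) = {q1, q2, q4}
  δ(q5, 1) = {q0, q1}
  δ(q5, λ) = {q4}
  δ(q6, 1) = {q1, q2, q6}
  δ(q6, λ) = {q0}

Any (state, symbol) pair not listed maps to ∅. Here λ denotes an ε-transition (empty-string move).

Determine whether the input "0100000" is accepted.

Start in {q0}.
Read '0': {q0} → {q4}.
Read '1': {q4} → {q1, q2, q4}.
Read '0': {q1, q2, q4} → {q0, q2, q3, q4, q5, q6}.
Read '0': {q0, q2, q3, q4, q5, q6} → {q0, q2, q4, q6}.
Read '0': {q0, q2, q4, q6} → {q0, q2, q4, q6}.
Read '0': {q0, q2, q4, q6} → {q0, q2, q4, q6}.
Read '0': {q0, q2, q4, q6} → {q0, q2, q4, q6}.
The final set {q0, q2, q4, q6} contains the accepting state q4.

Yes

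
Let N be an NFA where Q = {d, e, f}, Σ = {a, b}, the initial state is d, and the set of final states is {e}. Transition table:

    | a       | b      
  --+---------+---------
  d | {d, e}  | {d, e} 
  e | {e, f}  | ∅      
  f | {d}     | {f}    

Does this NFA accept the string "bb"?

Yes

Start in {d}.
Read 'b': d→{d, e}; now {d, e}.
Read 'b': d→{d, e}, e→∅; now {d, e}.
The final set {d, e} contains the accepting state e.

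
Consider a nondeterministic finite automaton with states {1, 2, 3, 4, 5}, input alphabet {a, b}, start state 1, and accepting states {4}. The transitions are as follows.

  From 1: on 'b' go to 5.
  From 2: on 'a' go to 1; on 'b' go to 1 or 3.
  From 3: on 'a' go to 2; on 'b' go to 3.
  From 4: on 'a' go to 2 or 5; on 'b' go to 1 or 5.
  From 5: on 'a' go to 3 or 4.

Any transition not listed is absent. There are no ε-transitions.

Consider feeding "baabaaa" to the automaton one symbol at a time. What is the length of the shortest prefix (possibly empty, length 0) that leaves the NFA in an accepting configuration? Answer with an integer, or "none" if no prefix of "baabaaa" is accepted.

Start in {1}.
Read 'b': 1→{5}; now {5}.
Read 'a': 5→{3, 4}; now {3, 4}.
None of the earlier sets intersect F, but {3, 4} does.

2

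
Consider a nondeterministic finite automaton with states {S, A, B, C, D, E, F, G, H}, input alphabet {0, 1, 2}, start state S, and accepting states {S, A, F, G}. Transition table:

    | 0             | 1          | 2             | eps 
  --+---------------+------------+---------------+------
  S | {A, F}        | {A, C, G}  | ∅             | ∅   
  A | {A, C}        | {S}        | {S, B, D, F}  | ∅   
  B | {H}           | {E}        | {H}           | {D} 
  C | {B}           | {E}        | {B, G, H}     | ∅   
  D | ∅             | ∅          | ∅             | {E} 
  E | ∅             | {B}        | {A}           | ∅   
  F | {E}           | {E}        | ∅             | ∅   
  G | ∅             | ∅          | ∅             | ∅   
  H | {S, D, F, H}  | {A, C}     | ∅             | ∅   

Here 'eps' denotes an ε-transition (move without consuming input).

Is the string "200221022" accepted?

Start in {S}.
Read '2': S→∅; now ∅.
The set is empty and remains empty for the remaining 8 symbols.
The final set ∅ contains no accepting state.

No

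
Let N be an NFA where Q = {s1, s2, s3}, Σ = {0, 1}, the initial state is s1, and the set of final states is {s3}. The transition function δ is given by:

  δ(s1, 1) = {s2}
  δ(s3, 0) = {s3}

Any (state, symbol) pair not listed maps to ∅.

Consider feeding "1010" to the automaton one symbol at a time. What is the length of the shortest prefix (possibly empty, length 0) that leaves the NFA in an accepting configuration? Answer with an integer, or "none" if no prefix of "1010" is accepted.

Start in {s1}.
Read '1': s1→{s2}; now {s2}.
Read '0': s2→∅; now ∅.
The set is empty and remains empty for the remaining 2 symbols.
No reachable set along the way intersects F.

none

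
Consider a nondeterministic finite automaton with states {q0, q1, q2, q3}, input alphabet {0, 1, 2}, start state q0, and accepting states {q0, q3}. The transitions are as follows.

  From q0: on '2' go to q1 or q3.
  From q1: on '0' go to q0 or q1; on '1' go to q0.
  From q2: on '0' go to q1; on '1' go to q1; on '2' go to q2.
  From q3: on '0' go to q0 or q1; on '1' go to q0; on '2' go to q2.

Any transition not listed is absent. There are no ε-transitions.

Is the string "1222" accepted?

Start in {q0}.
Read '1': {q0} → ∅.
The set is empty and remains empty for the remaining 3 symbols.
The final set ∅ contains no accepting state.

No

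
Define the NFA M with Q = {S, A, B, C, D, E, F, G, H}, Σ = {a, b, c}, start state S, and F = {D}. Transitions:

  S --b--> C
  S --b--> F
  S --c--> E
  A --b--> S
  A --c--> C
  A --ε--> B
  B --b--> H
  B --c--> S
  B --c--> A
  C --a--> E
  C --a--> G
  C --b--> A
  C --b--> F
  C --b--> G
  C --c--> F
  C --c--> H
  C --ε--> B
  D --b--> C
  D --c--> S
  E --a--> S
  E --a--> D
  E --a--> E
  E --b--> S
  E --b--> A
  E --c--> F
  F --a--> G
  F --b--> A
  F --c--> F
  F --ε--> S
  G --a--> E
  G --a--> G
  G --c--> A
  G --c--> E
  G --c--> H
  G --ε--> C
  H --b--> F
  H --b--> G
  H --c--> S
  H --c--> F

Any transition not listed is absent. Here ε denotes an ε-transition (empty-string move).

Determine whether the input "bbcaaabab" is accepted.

No

Start in {S}.
Read 'b': {S} → {S, B, C, F}.
Read 'b': {S, B, C, F} → {S, A, B, C, F, G, H}.
Read 'c': {S, A, B, C, F, G, H} → {S, A, B, C, E, F, H}.
Read 'a': {S, A, B, C, E, F, H} → {S, B, C, D, E, G}.
Read 'a': {S, B, C, D, E, G} → {S, B, C, D, E, G}.
Read 'a': {S, B, C, D, E, G} → {S, B, C, D, E, G}.
Read 'b': {S, B, C, D, E, G} → {S, A, B, C, F, G, H}.
Read 'a': {S, A, B, C, F, G, H} → {B, C, E, G}.
Read 'b': {B, C, E, G} → {S, A, B, C, F, G, H}.
The final set {S, A, B, C, F, G, H} contains no accepting state.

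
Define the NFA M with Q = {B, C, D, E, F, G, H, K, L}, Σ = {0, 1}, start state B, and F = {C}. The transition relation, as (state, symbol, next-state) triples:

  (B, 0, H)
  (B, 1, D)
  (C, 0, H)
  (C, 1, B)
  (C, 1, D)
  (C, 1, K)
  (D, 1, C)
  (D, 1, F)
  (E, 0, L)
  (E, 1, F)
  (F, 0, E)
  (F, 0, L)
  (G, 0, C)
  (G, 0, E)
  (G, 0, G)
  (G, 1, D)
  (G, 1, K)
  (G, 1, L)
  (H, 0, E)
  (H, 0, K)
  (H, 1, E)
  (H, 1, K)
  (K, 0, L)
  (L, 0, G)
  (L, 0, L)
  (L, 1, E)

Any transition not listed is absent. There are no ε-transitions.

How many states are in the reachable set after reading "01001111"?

Start in {B}.
Read '0': {B} → {H}.
Read '1': {H} → {E, K}.
Read '0': {E, K} → {L}.
Read '0': {L} → {G, L}.
Read '1': {G, L} → {D, E, K, L}.
Read '1': {D, E, K, L} → {C, E, F}.
Read '1': {C, E, F} → {B, D, F, K}.
Read '1': {B, D, F, K} → {C, D, F}.
That set has 3 states.

3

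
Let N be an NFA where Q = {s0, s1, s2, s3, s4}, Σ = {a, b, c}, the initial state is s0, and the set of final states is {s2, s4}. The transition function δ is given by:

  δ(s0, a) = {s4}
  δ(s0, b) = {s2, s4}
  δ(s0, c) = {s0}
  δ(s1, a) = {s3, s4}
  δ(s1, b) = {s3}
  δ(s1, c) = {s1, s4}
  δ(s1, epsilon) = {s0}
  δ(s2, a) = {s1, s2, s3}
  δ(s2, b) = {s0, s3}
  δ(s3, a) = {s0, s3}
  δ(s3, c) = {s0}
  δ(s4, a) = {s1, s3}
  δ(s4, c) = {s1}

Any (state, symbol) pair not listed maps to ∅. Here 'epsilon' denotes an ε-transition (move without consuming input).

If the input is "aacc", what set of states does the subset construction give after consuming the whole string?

{s0, s1, s4}

Start in {s0}.
Read 'a': s0→{s4}; now {s4}.
Read 'a': s4→{s1, s3}; union {s1, s3}; ε-closure = {s0, s1, s3}.
Read 'c': s0→{s0}, s1→{s1, s4}, s3→{s0}; now {s0, s1, s4}.
Read 'c': s0→{s0}, s1→{s1, s4}, s4→{s1}; now {s0, s1, s4}.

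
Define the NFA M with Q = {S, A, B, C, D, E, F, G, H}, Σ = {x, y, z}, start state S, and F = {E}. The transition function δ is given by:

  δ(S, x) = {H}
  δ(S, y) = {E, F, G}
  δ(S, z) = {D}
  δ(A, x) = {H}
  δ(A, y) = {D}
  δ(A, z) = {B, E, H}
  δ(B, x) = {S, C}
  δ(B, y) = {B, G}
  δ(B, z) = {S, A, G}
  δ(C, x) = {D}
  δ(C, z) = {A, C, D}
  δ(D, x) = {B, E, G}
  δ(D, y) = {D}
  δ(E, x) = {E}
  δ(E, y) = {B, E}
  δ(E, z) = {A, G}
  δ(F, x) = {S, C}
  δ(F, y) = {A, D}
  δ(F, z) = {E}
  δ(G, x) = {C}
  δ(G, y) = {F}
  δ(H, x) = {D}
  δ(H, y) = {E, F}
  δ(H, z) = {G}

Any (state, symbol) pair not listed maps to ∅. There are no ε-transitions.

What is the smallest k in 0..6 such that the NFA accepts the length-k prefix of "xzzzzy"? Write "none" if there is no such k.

none

Start in {S}.
Read 'x': S→{H}; now {H}.
Read 'z': H→{G}; now {G}.
Read 'z': G→∅; now ∅.
The set is empty and remains empty for the remaining 3 symbols.
No reachable set along the way intersects F.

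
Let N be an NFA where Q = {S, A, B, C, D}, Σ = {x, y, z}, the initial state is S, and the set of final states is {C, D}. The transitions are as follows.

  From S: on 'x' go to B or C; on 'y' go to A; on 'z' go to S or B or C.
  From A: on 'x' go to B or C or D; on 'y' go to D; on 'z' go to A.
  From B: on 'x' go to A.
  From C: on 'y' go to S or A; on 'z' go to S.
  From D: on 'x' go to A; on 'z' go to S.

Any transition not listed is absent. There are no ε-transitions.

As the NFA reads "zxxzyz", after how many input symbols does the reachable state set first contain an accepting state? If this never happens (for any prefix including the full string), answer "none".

1

Start in {S}.
Read 'z': {S} → {S, B, C}.
None of the earlier sets intersect F, but {S, B, C} does.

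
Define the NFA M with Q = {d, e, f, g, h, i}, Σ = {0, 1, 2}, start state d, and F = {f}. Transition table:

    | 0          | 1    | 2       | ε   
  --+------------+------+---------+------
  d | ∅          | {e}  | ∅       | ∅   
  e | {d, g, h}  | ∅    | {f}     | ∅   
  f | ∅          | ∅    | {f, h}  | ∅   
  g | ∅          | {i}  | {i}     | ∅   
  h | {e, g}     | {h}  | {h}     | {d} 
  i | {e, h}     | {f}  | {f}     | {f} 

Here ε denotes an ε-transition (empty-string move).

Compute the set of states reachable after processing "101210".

{d, e, g, h}

Start in {d}.
Read '1': {d} → {e}.
Read '0': {e} → {d, g, h}.
Read '1': {d, g, h} → {d, e, f, h, i}.
Read '2': {d, e, f, h, i} → {d, f, h}.
Read '1': {d, f, h} → {d, e, h}.
Read '0': {d, e, h} → {d, e, g, h}.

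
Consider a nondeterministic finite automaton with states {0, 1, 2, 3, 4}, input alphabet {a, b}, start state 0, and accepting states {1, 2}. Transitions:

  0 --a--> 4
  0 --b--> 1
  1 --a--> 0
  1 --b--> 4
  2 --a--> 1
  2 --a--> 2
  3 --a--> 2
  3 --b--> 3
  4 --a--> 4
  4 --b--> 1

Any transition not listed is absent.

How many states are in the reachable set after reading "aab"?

1

Start in {0}.
Read 'a': {0} → {4}.
Read 'a': {4} → {4}.
Read 'b': {4} → {1}.
That set has 1 state.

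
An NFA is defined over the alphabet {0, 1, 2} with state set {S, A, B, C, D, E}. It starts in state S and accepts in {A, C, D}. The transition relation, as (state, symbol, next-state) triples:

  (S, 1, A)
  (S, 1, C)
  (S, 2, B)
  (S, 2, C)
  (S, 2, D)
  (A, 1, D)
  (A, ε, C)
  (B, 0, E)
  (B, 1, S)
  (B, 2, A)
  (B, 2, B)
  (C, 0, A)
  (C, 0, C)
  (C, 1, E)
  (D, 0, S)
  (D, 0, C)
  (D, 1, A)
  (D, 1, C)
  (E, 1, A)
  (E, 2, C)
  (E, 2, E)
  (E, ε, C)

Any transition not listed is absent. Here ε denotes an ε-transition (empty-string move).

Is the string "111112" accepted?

Start in {S}.
Read '1': S→{A, C}; now {A, C}.
Read '1': A→{D}, C→{E}; union {D, E}; ε-closure = {C, D, E}.
Read '1': C→{E}, D→{A, C}, E→{A}; now {A, C, E}.
Read '1': A→{D}, C→{E}, E→{A}; union {A, D, E}; ε-closure = {A, C, D, E}.
Read '1': A→{D}, C→{E}, D→{A, C}, E→{A}; now {A, C, D, E}.
Read '2': A→∅, C→∅, D→∅, E→{C, E}; now {C, E}.
The final set {C, E} contains the accepting state C.

Yes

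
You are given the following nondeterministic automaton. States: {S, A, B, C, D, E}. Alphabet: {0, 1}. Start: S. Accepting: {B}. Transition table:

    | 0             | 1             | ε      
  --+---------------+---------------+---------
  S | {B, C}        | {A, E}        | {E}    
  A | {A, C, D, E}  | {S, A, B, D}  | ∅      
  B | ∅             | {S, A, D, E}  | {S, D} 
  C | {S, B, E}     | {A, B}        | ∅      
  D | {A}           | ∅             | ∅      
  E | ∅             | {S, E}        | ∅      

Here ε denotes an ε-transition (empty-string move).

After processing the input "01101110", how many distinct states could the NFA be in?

6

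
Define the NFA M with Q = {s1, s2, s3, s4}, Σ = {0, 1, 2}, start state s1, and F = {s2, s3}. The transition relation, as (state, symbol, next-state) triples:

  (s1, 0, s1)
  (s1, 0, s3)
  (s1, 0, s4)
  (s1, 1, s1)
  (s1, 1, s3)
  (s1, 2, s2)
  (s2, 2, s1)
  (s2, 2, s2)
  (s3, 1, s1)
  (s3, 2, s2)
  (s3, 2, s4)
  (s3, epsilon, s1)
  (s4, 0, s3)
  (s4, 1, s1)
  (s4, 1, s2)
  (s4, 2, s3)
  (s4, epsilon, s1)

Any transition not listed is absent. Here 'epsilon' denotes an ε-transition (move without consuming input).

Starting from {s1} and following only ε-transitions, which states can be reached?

{s1}

Begin with {s1}.
No ε-moves leave this set, so the closure equals the set itself.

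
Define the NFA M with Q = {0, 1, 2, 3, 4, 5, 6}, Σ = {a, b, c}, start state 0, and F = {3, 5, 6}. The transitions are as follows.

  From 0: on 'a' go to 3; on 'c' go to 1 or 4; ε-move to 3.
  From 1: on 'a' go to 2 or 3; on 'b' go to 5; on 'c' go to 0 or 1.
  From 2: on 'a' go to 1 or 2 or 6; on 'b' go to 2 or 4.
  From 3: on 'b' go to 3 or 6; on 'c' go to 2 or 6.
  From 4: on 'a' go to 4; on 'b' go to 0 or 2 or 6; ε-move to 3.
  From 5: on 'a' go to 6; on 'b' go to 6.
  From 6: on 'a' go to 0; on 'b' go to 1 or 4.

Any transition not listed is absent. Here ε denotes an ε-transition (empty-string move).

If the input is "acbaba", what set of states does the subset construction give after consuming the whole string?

{0, 1, 2, 3, 4, 6}

Start: ε-closure({0}) = {0, 3}.
Read 'a': 0→{3}, 3→∅; now {3}.
Read 'c': 3→{2, 6}; now {2, 6}.
Read 'b': 2→{2, 4}, 6→{1, 4}; union {1, 2, 4}; ε-closure = {1, 2, 3, 4}.
Read 'a': 1→{2, 3}, 2→{1, 2, 6}, 3→∅, 4→{4}; now {1, 2, 3, 4, 6}.
Read 'b': 1→{5}, 2→{2, 4}, 3→{3, 6}, 4→{0, 2, 6}, 6→{1, 4}; now {0, 1, 2, 3, 4, 5, 6}.
Read 'a': 0→{3}, 1→{2, 3}, 2→{1, 2, 6}, 3→∅, 4→{4}, 5→{6}, 6→{0}; now {0, 1, 2, 3, 4, 6}.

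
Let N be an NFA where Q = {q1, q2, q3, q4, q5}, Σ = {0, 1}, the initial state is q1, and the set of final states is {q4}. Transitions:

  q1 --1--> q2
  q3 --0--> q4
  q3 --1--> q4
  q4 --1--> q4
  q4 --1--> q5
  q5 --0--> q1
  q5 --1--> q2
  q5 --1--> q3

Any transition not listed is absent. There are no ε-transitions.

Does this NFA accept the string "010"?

No

Start in {q1}.
Read '0': q1→∅; now ∅.
The set is empty and remains empty for the remaining 2 symbols.
The final set ∅ contains no accepting state.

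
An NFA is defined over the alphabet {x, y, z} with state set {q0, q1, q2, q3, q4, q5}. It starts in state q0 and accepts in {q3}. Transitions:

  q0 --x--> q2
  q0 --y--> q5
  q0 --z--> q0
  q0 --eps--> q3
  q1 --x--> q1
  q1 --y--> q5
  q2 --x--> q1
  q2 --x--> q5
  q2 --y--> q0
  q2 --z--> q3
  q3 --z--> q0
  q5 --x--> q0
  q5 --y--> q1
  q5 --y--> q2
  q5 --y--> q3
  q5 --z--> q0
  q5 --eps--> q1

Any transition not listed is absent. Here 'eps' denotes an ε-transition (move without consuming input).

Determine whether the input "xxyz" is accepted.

Yes

Start: ε-closure({q0}) = {q0, q3}.
Read 'x': q0→{q2}, q3→∅; now {q2}.
Read 'x': q2→{q1, q5}; now {q1, q5}.
Read 'y': q1→{q5}, q5→{q1, q2, q3}; now {q1, q2, q3, q5}.
Read 'z': q1→∅, q2→{q3}, q3→{q0}, q5→{q0}; now {q0, q3}.
The final set {q0, q3} contains the accepting state q3.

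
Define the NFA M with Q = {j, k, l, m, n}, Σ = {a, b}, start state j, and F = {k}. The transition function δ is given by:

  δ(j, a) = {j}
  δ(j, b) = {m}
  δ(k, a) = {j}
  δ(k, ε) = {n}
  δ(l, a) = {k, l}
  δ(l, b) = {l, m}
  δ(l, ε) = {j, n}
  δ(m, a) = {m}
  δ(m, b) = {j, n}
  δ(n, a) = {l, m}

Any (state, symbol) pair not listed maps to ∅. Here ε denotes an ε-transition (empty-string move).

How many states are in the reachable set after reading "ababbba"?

Start in {j}.
Read 'a': j→{j}; now {j}.
Read 'b': j→{m}; now {m}.
Read 'a': m→{m}; now {m}.
Read 'b': m→{j, n}; now {j, n}.
Read 'b': j→{m}, n→∅; now {m}.
Read 'b': m→{j, n}; now {j, n}.
Read 'a': j→{j}, n→{l, m}; union {j, l, m}; ε-closure = {j, l, m, n}.
That set has 4 states.

4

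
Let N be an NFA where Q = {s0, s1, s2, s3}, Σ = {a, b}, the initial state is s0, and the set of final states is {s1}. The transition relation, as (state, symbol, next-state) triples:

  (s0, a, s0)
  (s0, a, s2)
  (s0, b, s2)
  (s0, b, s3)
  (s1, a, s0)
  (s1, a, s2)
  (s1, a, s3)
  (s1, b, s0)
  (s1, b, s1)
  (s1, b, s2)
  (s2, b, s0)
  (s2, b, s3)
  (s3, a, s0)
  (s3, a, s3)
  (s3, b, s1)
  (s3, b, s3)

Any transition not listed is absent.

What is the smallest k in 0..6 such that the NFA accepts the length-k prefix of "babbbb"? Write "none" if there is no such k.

3

Start in {s0}.
Read 'b': {s0} → {s2, s3}.
Read 'a': {s2, s3} → {s0, s3}.
Read 'b': {s0, s3} → {s1, s2, s3}.
None of the earlier sets intersect F, but {s1, s2, s3} does.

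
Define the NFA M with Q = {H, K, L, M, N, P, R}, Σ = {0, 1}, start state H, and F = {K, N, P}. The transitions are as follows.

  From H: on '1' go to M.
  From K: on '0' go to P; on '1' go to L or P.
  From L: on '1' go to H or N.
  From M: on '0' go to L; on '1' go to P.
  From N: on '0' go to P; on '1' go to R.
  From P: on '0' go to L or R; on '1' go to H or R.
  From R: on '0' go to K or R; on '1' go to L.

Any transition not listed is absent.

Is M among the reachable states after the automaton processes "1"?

Yes

Start in {H}.
Read '1': H→{M}; now {M}.
State M is in {M}.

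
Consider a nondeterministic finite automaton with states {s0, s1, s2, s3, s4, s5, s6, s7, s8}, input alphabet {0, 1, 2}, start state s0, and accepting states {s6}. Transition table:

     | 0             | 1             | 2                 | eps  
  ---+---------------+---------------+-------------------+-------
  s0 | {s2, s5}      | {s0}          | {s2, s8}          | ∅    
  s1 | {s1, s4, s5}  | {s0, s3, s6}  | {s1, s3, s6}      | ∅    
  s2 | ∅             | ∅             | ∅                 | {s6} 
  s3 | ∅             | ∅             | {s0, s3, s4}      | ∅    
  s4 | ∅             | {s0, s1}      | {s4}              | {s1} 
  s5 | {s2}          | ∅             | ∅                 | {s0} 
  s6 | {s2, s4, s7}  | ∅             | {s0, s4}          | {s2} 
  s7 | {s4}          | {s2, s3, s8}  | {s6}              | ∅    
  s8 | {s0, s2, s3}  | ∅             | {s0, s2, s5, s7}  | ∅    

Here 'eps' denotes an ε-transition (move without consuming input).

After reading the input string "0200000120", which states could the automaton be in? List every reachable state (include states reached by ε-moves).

Start in {s0}.
Read '0': {s0} → {s0, s2, s5, s6}.
Read '2': {s0, s2, s5, s6} → {s0, s1, s2, s4, s6, s8}.
Read '0': {s0, s1, s2, s4, s6, s8} → {s0, s1, s2, s3, s4, s5, s6, s7}.
Read '0': {s0, s1, s2, s3, s4, s5, s6, s7} → {s0, s1, s2, s4, s5, s6, s7}.
Read '0': {s0, s1, s2, s4, s5, s6, s7} → {s0, s1, s2, s4, s5, s6, s7}.
Read '0': {s0, s1, s2, s4, s5, s6, s7} → {s0, s1, s2, s4, s5, s6, s7}.
Read '0': {s0, s1, s2, s4, s5, s6, s7} → {s0, s1, s2, s4, s5, s6, s7}.
Read '1': {s0, s1, s2, s4, s5, s6, s7} → {s0, s1, s2, s3, s6, s8}.
Read '2': {s0, s1, s2, s3, s6, s8} → {s0, s1, s2, s3, s4, s5, s6, s7, s8}.
Read '0': {s0, s1, s2, s3, s4, s5, s6, s7, s8} → {s0, s1, s2, s3, s4, s5, s6, s7}.

{s0, s1, s2, s3, s4, s5, s6, s7}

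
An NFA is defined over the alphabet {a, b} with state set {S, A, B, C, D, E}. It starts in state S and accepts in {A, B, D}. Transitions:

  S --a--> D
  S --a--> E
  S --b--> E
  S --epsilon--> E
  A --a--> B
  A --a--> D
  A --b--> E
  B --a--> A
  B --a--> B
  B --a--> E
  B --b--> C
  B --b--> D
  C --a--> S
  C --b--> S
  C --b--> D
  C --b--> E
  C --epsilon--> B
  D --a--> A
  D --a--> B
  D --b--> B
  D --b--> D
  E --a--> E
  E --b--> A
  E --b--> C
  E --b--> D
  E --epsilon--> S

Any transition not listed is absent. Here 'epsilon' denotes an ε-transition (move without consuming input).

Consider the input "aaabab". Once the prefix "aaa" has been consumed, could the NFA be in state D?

Start: ε-closure({S}) = {S, E}.
Read 'a': S→{D, E}, E→{E}; union {D, E}; ε-closure = {S, D, E}.
Read 'a': S→{D, E}, D→{A, B}, E→{E}; union {A, B, D, E}; ε-closure = {S, A, B, D, E}.
Read 'a': S→{D, E}, A→{B, D}, B→{A, B, E}, D→{A, B}, E→{E}; union {A, B, D, E}; ε-closure = {S, A, B, D, E}.
State D is in {S, A, B, D, E}.

Yes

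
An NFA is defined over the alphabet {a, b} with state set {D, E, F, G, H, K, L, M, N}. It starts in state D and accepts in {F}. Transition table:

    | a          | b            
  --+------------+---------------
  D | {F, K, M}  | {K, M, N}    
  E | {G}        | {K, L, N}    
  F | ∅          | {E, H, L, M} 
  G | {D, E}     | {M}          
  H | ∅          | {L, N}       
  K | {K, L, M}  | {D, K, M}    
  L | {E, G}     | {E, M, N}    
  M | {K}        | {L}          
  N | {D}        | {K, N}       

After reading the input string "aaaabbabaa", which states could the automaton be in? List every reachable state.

{D, E, F, G, K, L, M}

Start in {D}.
Read 'a': {D} → {F, K, M}.
Read 'a': {F, K, M} → {K, L, M}.
Read 'a': {K, L, M} → {E, G, K, L, M}.
Read 'a': {E, G, K, L, M} → {D, E, G, K, L, M}.
Read 'b': {D, E, G, K, L, M} → {D, E, K, L, M, N}.
Read 'b': {D, E, K, L, M, N} → {D, E, K, L, M, N}.
Read 'a': {D, E, K, L, M, N} → {D, E, F, G, K, L, M}.
Read 'b': {D, E, F, G, K, L, M} → {D, E, H, K, L, M, N}.
Read 'a': {D, E, H, K, L, M, N} → {D, E, F, G, K, L, M}.
Read 'a': {D, E, F, G, K, L, M} → {D, E, F, G, K, L, M}.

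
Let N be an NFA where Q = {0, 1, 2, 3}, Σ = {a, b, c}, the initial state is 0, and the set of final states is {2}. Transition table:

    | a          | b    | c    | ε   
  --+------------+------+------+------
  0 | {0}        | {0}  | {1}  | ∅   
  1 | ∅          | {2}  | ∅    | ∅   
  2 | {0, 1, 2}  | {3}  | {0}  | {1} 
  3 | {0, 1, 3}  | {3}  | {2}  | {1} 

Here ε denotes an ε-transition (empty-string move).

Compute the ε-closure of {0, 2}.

Begin with {0, 2}.
ε-move 2 → 1; add 1.

{0, 1, 2}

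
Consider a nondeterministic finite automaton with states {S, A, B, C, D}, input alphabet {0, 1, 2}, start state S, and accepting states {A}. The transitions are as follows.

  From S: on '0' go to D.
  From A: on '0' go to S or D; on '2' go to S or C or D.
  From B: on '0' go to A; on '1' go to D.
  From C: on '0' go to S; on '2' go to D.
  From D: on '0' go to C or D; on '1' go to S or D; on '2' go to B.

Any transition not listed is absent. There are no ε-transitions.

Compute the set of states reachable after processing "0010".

{C, D}

Start in {S}.
Read '0': {S} → {D}.
Read '0': {D} → {C, D}.
Read '1': {C, D} → {S, D}.
Read '0': {S, D} → {C, D}.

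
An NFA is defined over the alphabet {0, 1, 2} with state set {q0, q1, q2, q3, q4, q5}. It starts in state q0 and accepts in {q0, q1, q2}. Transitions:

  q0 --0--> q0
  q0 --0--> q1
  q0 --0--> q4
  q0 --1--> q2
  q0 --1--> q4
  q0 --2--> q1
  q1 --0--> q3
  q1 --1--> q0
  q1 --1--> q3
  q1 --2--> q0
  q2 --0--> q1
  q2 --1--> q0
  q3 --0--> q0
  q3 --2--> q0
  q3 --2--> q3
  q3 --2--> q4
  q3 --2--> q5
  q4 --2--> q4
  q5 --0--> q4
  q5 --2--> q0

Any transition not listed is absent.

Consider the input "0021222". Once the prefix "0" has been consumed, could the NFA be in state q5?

No

Start in {q0}.
Read '0': q0→{q0, q1, q4}; now {q0, q1, q4}.
State q5 is not in {q0, q1, q4}.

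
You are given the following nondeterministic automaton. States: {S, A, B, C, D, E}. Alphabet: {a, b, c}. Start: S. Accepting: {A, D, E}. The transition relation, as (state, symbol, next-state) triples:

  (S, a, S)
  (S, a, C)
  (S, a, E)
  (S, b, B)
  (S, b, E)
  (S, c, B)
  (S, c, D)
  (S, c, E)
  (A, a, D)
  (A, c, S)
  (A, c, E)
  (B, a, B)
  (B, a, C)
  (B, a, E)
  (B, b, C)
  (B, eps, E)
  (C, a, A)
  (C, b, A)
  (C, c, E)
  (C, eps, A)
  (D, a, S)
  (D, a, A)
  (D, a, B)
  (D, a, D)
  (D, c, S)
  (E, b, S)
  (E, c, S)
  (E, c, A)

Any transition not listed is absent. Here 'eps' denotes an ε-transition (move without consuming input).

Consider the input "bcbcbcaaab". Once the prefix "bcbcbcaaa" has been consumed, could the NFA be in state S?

Yes

Start in {S}.
Read 'b': {S} → {B, E}.
Read 'c': {B, E} → {S, A}.
Read 'b': {S, A} → {B, E}.
Read 'c': {B, E} → {S, A}.
Read 'b': {S, A} → {B, E}.
Read 'c': {B, E} → {S, A}.
Read 'a': {S, A} → {S, A, C, D, E}.
Read 'a': {S, A, C, D, E} → {S, A, B, C, D, E}.
Read 'a': {S, A, B, C, D, E} → {S, A, B, C, D, E}.
State S is in {S, A, B, C, D, E}.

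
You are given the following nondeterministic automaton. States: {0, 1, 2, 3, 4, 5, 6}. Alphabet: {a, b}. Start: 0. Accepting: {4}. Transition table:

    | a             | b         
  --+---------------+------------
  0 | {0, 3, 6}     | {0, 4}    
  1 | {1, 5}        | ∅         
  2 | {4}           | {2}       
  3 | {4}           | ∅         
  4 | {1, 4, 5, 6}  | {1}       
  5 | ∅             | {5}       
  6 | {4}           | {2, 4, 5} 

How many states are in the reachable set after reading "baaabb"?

5

Start in {0}.
Read 'b': 0→{0, 4}; now {0, 4}.
Read 'a': 0→{0, 3, 6}, 4→{1, 4, 5, 6}; now {0, 1, 3, 4, 5, 6}.
Read 'a': 0→{0, 3, 6}, 1→{1, 5}, 3→{4}, 4→{1, 4, 5, 6}, 5→∅, 6→{4}; now {0, 1, 3, 4, 5, 6}.
Read 'a': 0→{0, 3, 6}, 1→{1, 5}, 3→{4}, 4→{1, 4, 5, 6}, 5→∅, 6→{4}; now {0, 1, 3, 4, 5, 6}.
Read 'b': 0→{0, 4}, 1→∅, 3→∅, 4→{1}, 5→{5}, 6→{2, 4, 5}; now {0, 1, 2, 4, 5}.
Read 'b': 0→{0, 4}, 1→∅, 2→{2}, 4→{1}, 5→{5}; now {0, 1, 2, 4, 5}.
That set has 5 states.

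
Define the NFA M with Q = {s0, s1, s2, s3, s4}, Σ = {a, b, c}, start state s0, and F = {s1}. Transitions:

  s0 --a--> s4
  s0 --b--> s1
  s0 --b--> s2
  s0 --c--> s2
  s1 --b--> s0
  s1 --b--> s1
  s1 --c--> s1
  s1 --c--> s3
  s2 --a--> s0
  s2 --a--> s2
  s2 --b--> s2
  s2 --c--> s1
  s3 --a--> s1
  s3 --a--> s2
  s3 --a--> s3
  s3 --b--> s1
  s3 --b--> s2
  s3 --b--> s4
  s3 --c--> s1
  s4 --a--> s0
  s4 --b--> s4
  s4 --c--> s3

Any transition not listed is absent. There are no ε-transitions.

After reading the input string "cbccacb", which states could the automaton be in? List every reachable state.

Start in {s0}.
Read 'c': s0→{s2}; now {s2}.
Read 'b': s2→{s2}; now {s2}.
Read 'c': s2→{s1}; now {s1}.
Read 'c': s1→{s1, s3}; now {s1, s3}.
Read 'a': s1→∅, s3→{s1, s2, s3}; now {s1, s2, s3}.
Read 'c': s1→{s1, s3}, s2→{s1}, s3→{s1}; now {s1, s3}.
Read 'b': s1→{s0, s1}, s3→{s1, s2, s4}; now {s0, s1, s2, s4}.

{s0, s1, s2, s4}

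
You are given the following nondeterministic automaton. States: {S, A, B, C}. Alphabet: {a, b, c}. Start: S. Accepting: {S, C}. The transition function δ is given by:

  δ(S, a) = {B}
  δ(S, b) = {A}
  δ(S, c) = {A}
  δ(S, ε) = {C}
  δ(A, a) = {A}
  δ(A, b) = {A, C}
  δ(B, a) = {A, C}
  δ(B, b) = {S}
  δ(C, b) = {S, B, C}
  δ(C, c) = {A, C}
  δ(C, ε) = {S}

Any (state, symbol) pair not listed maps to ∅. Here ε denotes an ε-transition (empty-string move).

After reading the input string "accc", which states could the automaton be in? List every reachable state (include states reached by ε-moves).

∅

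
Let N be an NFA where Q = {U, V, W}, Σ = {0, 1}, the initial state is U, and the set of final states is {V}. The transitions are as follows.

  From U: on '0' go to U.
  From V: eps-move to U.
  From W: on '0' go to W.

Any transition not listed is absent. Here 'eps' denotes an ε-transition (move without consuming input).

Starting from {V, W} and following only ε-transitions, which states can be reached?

Begin with {V, W}.
ε-move V → U; add U.

{U, V, W}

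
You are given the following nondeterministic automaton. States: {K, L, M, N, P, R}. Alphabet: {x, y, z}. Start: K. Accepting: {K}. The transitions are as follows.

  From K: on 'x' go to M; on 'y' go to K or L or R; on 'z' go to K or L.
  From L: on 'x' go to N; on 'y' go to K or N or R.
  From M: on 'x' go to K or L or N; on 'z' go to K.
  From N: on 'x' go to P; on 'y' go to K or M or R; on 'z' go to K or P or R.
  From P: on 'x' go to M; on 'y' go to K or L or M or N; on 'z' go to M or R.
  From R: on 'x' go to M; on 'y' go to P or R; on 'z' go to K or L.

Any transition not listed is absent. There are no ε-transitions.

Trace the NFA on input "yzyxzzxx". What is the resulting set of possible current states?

Start in {K}.
Read 'y': K→{K, L, R}; now {K, L, R}.
Read 'z': K→{K, L}, L→∅, R→{K, L}; now {K, L}.
Read 'y': K→{K, L, R}, L→{K, N, R}; now {K, L, N, R}.
Read 'x': K→{M}, L→{N}, N→{P}, R→{M}; now {M, N, P}.
Read 'z': M→{K}, N→{K, P, R}, P→{M, R}; now {K, M, P, R}.
Read 'z': K→{K, L}, M→{K}, P→{M, R}, R→{K, L}; now {K, L, M, R}.
Read 'x': K→{M}, L→{N}, M→{K, L, N}, R→{M}; now {K, L, M, N}.
Read 'x': K→{M}, L→{N}, M→{K, L, N}, N→{P}; now {K, L, M, N, P}.

{K, L, M, N, P}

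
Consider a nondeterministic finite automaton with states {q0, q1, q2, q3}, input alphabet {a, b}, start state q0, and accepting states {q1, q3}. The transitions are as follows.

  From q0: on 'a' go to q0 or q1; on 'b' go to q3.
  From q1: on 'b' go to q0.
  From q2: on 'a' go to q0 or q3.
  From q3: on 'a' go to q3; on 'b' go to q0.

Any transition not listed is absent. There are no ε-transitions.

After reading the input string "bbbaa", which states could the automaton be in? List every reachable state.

{q3}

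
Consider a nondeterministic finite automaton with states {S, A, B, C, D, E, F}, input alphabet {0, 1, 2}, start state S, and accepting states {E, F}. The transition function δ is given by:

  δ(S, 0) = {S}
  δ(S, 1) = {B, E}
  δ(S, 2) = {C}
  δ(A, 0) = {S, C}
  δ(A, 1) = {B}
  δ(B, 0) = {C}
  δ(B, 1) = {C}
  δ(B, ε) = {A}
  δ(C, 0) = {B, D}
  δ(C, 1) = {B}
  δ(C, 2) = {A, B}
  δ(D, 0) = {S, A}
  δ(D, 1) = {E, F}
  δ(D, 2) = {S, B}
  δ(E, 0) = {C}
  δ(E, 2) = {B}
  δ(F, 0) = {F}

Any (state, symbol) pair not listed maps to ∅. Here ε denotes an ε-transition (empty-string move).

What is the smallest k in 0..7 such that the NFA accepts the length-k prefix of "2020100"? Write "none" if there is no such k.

Start in {S}.
Read '2': S→{C}; now {C}.
Read '0': C→{B, D}; union {B, D}; ε-closure = {A, B, D}.
Read '2': A→∅, B→∅, D→{S, B}; union {S, B}; ε-closure = {S, A, B}.
Read '0': S→{S}, A→{S, C}, B→{C}; now {S, C}.
Read '1': S→{B, E}, C→{B}; union {B, E}; ε-closure = {A, B, E}.
None of the earlier sets intersect F, but {A, B, E} does.

5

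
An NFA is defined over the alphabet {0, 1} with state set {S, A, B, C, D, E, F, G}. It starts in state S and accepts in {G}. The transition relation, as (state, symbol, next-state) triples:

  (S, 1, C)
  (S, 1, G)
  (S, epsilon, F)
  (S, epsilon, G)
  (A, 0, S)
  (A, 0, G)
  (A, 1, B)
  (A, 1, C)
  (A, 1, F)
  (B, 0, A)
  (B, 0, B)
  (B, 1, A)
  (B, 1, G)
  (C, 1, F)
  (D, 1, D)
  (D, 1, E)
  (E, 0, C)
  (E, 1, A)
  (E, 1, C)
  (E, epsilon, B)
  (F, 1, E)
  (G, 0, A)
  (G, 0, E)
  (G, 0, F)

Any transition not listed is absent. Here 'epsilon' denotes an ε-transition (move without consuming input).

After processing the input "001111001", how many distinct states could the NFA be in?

6

Start: ε-closure({S}) = {S, F, G}.
Read '0': S→∅, F→∅, G→{A, E, F}; union {A, E, F}; ε-closure = {A, B, E, F}.
Read '0': A→{S, G}, B→{A, B}, E→{C}, F→∅; union {S, A, B, C, G}; ε-closure = {S, A, B, C, F, G}.
Read '1': S→{C, G}, A→{B, C, F}, B→{A, G}, C→{F}, F→{E}, G→∅; now {A, B, C, E, F, G}.
Read '1': A→{B, C, F}, B→{A, G}, C→{F}, E→{A, C}, F→{E}, G→∅; now {A, B, C, E, F, G}.
Read '1': A→{B, C, F}, B→{A, G}, C→{F}, E→{A, C}, F→{E}, G→∅; now {A, B, C, E, F, G}.
Read '1': A→{B, C, F}, B→{A, G}, C→{F}, E→{A, C}, F→{E}, G→∅; now {A, B, C, E, F, G}.
Read '0': A→{S, G}, B→{A, B}, C→∅, E→{C}, F→∅, G→{A, E, F}; now {S, A, B, C, E, F, G}.
Read '0': S→∅, A→{S, G}, B→{A, B}, C→∅, E→{C}, F→∅, G→{A, E, F}; now {S, A, B, C, E, F, G}.
Read '1': S→{C, G}, A→{B, C, F}, B→{A, G}, C→{F}, E→{A, C}, F→{E}, G→∅; now {A, B, C, E, F, G}.
That set has 6 states.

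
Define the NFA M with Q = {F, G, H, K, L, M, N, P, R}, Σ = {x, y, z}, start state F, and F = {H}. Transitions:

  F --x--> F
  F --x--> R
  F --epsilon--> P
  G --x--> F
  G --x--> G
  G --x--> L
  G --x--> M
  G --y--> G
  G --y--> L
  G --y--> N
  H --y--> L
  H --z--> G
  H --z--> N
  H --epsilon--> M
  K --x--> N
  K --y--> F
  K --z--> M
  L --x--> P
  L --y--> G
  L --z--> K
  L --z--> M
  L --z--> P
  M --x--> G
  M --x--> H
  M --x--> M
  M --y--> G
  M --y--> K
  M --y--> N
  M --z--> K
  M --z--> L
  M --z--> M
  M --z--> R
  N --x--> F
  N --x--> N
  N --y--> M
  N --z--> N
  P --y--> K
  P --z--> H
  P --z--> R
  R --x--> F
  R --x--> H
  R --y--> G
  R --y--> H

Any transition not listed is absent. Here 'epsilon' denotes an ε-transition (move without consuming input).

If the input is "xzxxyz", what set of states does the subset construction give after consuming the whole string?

{G, K, L, M, N, P, R}

Start: ε-closure({F}) = {F, P}.
Read 'x': F→{F, R}, P→∅; union {F, R}; ε-closure = {F, P, R}.
Read 'z': F→∅, P→{H, R}, R→∅; union {H, R}; ε-closure = {H, M, R}.
Read 'x': H→∅, M→{G, H, M}, R→{F, H}; union {F, G, H, M}; ε-closure = {F, G, H, M, P}.
Read 'x': F→{F, R}, G→{F, G, L, M}, H→∅, M→{G, H, M}, P→∅; union {F, G, H, L, M, R}; ε-closure = {F, G, H, L, M, P, R}.
Read 'y': F→∅, G→{G, L, N}, H→{L}, L→{G}, M→{G, K, N}, P→{K}, R→{G, H}; union {G, H, K, L, N}; ε-closure = {G, H, K, L, M, N}.
Read 'z': G→∅, H→{G, N}, K→{M}, L→{K, M, P}, M→{K, L, M, R}, N→{N}; now {G, K, L, M, N, P, R}.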